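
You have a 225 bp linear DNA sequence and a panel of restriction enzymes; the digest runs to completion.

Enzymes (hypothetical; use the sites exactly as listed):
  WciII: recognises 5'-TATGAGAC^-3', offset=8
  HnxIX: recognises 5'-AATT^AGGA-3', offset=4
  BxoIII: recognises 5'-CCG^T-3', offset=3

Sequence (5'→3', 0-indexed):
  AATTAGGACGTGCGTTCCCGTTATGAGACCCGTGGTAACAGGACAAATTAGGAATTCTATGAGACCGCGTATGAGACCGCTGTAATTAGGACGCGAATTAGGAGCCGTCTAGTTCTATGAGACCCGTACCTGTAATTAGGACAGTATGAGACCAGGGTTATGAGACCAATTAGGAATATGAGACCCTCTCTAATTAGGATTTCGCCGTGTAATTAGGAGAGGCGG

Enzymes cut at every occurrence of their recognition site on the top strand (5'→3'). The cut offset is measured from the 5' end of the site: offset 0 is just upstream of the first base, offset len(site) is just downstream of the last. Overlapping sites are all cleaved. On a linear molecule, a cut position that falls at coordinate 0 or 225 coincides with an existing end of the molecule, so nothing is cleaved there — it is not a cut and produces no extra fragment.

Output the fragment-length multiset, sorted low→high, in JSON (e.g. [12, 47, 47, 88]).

Per-enzyme occurrences:
  WciII TATGAGAC/8: at [21, 57, 69, 115, 144, 158, 176] ⇒ [29, 65, 77, 123, 152, 166, 184]
  HnxIX AATTAGGA/4: at [0, 45, 83, 95, 133, 167, 191, 210] ⇒ [4, 49, 87, 99, 137, 171, 195, 214]
  BxoIII CCGT/3: at [17, 29, 104, 123, 204] ⇒ [20, 32, 107, 126, 207]

All cut coordinates (distinct, sorted): [4, 20, 29, 32, 49, 65, 77, 87, 99, 107, 123, 126, 137, 152, 166, 171, 184, 195, 207, 214]

Fragments:
  [0,4): 4 bp
  [4,20): 16 bp
  [20,29): 9 bp
  [29,32): 3 bp
  [32,49): 17 bp
  [49,65): 16 bp
  [65,77): 12 bp
  [77,87): 10 bp
  [87,99): 12 bp
  [99,107): 8 bp
  [107,123): 16 bp
  [123,126): 3 bp
  [126,137): 11 bp
  [137,152): 15 bp
  [152,166): 14 bp
  [166,171): 5 bp
  [171,184): 13 bp
  [184,195): 11 bp
  [195,207): 12 bp
  [207,214): 7 bp
  [214,225): 11 bp

[3,3,4,5,7,8,9,10,11,11,11,12,12,12,13,14,15,16,16,16,17]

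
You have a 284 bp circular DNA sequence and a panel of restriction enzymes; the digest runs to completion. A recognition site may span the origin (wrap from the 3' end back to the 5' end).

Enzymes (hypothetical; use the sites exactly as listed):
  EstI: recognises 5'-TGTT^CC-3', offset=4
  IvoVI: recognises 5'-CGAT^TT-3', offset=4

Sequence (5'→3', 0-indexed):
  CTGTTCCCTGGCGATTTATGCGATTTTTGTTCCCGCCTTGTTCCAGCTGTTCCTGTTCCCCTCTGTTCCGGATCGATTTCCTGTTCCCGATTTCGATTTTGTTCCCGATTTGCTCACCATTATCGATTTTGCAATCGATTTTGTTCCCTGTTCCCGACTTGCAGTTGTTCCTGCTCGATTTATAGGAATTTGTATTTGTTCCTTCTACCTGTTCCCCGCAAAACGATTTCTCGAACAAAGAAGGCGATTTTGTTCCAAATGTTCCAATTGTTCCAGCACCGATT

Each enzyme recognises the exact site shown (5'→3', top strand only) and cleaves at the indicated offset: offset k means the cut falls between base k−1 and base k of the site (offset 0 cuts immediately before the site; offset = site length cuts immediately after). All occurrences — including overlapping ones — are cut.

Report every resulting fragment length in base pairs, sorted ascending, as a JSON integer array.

[6,6,6,6,6,6,6,7,7,8,9,9,9,9,10,10,10,10,11,12,13,14,17,17,18,21,21]

Scan for sites:
  EstI (TGTTCC, off=4): starts [1, 27, 38, 47, 53, 63, 81, 99, 141, 148, 165, 196, 209, 250, 259, 268] → cuts [5, 31, 42, 51, 57, 67, 85, 103, 145, 152, 169, 200, 213, 254, 263, 272]
  IvoVI (CGATTT, off=4): starts [11, 20, 73, 87, 93, 105, 123, 135, 175, 223, 244] → cuts [15, 24, 77, 91, 97, 109, 127, 139, 179, 227, 248]

Pooled cuts: [5, 15, 24, 31, 42, 51, 57, 67, 77, 85, 91, 97, 103, 109, 127, 139, 145, 152, 169, 179, 200, 213, 227, 248, 254, 263, 272]

Fragments:
  5→15: 10 bp
  15→24: 9 bp
  24→31: 7 bp
  31→42: 11 bp
  42→51: 9 bp
  51→57: 6 bp
  57→67: 10 bp
  67→77: 10 bp
  77→85: 8 bp
  85→91: 6 bp
  91→97: 6 bp
  97→103: 6 bp
  103→109: 6 bp
  109→127: 18 bp
  127→139: 12 bp
  139→145: 6 bp
  145→152: 7 bp
  152→169: 17 bp
  169→179: 10 bp
  179→200: 21 bp
  200→213: 13 bp
  213→227: 14 bp
  227→248: 21 bp
  248→254: 6 bp
  254→263: 9 bp
  263→272: 9 bp
  272→5 (wrap): 284-272+5 = 17 bp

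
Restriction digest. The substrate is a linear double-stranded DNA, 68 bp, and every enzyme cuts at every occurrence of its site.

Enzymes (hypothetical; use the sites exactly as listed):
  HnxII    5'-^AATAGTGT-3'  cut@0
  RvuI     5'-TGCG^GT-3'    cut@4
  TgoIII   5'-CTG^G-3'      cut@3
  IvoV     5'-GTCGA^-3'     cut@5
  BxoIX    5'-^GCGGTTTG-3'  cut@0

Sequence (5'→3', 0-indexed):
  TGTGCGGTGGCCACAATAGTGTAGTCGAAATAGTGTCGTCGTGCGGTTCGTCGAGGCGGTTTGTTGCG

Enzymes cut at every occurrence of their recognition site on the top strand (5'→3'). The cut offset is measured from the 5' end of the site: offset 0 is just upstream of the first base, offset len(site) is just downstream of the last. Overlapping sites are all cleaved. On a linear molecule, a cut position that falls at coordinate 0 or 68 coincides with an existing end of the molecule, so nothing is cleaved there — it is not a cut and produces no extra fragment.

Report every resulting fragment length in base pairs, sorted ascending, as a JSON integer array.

Scan for sites:
  HnxII AATAGTGT/0: at [14, 28] ⇒ [14, 28]
  RvuI TGCGGT/4: at [2, 41] ⇒ [6, 45]
  TgoIII (CTGG, off=3): no sites
  IvoV GTCGA/5: at [23, 49] ⇒ [28, 54]
  BxoIX GCGGTTTG/0: at [55] ⇒ [55]

Pooled cuts: [6, 14, 28, 45, 54, 55]

Fragments:
  [0,6): 6 bp
  [6,14): 8 bp
  [14,28): 14 bp
  [28,45): 17 bp
  [45,54): 9 bp
  [54,55): 1 bp
  [55,68): 13 bp

[1,6,8,9,13,14,17]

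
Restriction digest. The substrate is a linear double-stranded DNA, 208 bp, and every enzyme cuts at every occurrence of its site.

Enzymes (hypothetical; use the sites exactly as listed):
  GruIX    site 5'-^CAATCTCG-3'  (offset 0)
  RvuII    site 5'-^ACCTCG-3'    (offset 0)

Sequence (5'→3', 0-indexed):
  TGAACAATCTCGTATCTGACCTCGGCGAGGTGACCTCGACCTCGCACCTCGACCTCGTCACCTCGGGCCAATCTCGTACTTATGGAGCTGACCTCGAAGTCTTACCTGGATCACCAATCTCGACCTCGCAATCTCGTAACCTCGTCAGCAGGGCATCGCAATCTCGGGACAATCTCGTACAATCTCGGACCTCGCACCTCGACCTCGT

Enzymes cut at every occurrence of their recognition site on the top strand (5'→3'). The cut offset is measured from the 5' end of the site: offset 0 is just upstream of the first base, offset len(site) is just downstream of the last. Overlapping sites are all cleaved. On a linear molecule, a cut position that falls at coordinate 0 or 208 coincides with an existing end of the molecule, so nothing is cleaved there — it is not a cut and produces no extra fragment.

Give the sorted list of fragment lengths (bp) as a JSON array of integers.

[4,6,6,6,6,7,7,7,8,8,9,9,10,10,11,14,14,20,22,24]

Scan for sites:
  GruIX CAATCTCG/0: at [4, 68, 114, 128, 158, 169, 179] ⇒ [4, 68, 114, 128, 158, 169, 179]
  RvuII ACCTCG/0: at [18, 32, 38, 45, 51, 59, 90, 122, 138, 188, 195, 201] ⇒ [18, 32, 38, 45, 51, 59, 90, 122, 138, 188, 195, 201]

All cut coordinates (distinct, sorted): [4, 18, 32, 38, 45, 51, 59, 68, 90, 114, 122, 128, 138, 158, 169, 179, 188, 195, 201]

Fragment lengths:
  [0,4): 4 bp
  [4,18): 14 bp
  [18,32): 14 bp
  [32,38): 6 bp
  [38,45): 7 bp
  [45,51): 6 bp
  [51,59): 8 bp
  [59,68): 9 bp
  [68,90): 22 bp
  [90,114): 24 bp
  [114,122): 8 bp
  [122,128): 6 bp
  [128,138): 10 bp
  [138,158): 20 bp
  [158,169): 11 bp
  [169,179): 10 bp
  [179,188): 9 bp
  [188,195): 7 bp
  [195,201): 6 bp
  [201,208): 7 bp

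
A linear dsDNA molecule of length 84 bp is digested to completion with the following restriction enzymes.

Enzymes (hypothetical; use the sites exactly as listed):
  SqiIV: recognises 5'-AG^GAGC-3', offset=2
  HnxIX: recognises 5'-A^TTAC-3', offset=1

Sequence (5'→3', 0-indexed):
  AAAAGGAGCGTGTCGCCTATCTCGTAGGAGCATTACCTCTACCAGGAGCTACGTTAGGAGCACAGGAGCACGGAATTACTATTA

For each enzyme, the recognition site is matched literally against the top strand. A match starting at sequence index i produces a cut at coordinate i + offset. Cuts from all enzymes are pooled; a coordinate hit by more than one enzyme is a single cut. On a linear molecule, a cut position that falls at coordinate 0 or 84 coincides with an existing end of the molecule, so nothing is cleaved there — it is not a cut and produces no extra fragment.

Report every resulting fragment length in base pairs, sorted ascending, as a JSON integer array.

[5,5,8,9,10,12,13,22]

Site scan:
  SqiIV (AGGAGC, off=2): starts [3, 25, 43, 55, 63] → cuts [5, 27, 45, 57, 65]
  HnxIX (ATTAC, off=1): starts [31, 74] → cuts [32, 75]

Pooled cuts: [5, 27, 32, 45, 57, 65, 75]

Fragments:
  [0,5): 5 bp
  [5,27): 22 bp
  [27,32): 5 bp
  [32,45): 13 bp
  [45,57): 12 bp
  [57,65): 8 bp
  [65,75): 10 bp
  [75,84): 9 bp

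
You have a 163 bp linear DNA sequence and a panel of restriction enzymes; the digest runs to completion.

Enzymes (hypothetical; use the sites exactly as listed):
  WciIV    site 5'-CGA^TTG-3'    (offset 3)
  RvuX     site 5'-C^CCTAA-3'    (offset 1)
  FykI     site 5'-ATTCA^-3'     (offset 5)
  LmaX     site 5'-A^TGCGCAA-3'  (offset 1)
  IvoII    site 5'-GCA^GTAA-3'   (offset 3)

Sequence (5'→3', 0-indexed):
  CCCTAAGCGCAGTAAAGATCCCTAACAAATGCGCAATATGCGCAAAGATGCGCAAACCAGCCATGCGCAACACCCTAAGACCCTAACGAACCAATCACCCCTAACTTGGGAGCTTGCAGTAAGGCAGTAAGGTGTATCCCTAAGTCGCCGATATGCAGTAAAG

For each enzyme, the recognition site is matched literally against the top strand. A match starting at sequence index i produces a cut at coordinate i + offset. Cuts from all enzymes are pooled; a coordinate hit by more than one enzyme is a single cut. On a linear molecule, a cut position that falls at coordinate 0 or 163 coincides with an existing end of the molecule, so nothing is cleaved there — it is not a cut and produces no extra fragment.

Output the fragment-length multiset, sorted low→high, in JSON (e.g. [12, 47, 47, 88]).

Site scan:
  WciIV (CGATTG, off=3): no sites
  RvuX (CCCTAA, off=1): starts [0, 19, 72, 80, 98, 137] → cuts [1, 20, 73, 81, 99, 138]
  FykI (ATTCA, off=5): no sites
  LmaX (ATGCGCAA, off=1): starts [28, 37, 47, 62] → cuts [29, 38, 48, 63]
  IvoII (GCAGTAA, off=3): starts [8, 115, 123, 154] → cuts [11, 118, 126, 157]

All cut coordinates (distinct, sorted): [1, 11, 20, 29, 38, 48, 63, 73, 81, 99, 118, 126, 138, 157]

Fragments:
  [0,1): 1 bp
  [1,11): 10 bp
  [11,20): 9 bp
  [20,29): 9 bp
  [29,38): 9 bp
  [38,48): 10 bp
  [48,63): 15 bp
  [63,73): 10 bp
  [73,81): 8 bp
  [81,99): 18 bp
  [99,118): 19 bp
  [118,126): 8 bp
  [126,138): 12 bp
  [138,157): 19 bp
  [157,163): 6 bp

[1,6,8,8,9,9,9,10,10,10,12,15,18,19,19]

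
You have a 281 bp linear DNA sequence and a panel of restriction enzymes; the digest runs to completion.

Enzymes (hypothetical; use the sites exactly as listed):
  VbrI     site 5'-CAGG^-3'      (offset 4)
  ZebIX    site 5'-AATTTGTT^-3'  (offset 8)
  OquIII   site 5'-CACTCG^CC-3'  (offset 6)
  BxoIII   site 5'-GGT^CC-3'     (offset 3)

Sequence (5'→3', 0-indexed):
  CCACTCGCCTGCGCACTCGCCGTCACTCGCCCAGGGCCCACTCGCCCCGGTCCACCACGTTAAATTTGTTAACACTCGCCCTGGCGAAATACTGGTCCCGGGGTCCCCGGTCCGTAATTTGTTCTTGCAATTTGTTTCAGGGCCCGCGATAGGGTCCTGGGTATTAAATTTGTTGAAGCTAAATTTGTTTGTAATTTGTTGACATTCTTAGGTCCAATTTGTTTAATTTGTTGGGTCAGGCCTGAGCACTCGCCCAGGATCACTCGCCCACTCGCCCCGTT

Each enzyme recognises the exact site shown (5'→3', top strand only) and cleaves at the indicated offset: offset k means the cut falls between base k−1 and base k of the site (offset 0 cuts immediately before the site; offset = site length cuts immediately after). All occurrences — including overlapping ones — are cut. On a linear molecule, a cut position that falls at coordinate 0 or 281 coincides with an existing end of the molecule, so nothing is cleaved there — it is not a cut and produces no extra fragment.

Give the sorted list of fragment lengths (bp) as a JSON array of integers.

[5,6,6,7,7,7,7,8,8,8,8,8,9,9,10,10,11,12,12,12,13,13,14,15,18,19,19]

Per-enzyme occurrences:
  VbrI (CAGG, off=4): starts [31, 137, 236, 254] → cuts [35, 141, 240, 258]
  ZebIX (AATTTGTT, off=8): starts [62, 115, 128, 166, 181, 192, 215, 224] → cuts [70, 123, 136, 174, 189, 200, 223, 232]
  OquIII (CACTCGCC, off=6): starts [1, 13, 23, 38, 72, 246, 260, 268] → cuts [7, 19, 29, 44, 78, 252, 266, 274]
  BxoIII (GGTCC, off=3): starts [48, 93, 101, 108, 152, 210] → cuts [51, 96, 104, 111, 155, 213]

Pooled cuts: [7, 19, 29, 35, 44, 51, 70, 78, 96, 104, 111, 123, 136, 141, 155, 174, 189, 200, 213, 223, 232, 240, 252, 258, 266, 274]

Fragment lengths:
  [0,7): 7 bp
  [7,19): 12 bp
  [19,29): 10 bp
  [29,35): 6 bp
  [35,44): 9 bp
  [44,51): 7 bp
  [51,70): 19 bp
  [70,78): 8 bp
  [78,96): 18 bp
  [96,104): 8 bp
  [104,111): 7 bp
  [111,123): 12 bp
  [123,136): 13 bp
  [136,141): 5 bp
  [141,155): 14 bp
  [155,174): 19 bp
  [174,189): 15 bp
  [189,200): 11 bp
  [200,213): 13 bp
  [213,223): 10 bp
  [223,232): 9 bp
  [232,240): 8 bp
  [240,252): 12 bp
  [252,258): 6 bp
  [258,266): 8 bp
  [266,274): 8 bp
  [274,281): 7 bp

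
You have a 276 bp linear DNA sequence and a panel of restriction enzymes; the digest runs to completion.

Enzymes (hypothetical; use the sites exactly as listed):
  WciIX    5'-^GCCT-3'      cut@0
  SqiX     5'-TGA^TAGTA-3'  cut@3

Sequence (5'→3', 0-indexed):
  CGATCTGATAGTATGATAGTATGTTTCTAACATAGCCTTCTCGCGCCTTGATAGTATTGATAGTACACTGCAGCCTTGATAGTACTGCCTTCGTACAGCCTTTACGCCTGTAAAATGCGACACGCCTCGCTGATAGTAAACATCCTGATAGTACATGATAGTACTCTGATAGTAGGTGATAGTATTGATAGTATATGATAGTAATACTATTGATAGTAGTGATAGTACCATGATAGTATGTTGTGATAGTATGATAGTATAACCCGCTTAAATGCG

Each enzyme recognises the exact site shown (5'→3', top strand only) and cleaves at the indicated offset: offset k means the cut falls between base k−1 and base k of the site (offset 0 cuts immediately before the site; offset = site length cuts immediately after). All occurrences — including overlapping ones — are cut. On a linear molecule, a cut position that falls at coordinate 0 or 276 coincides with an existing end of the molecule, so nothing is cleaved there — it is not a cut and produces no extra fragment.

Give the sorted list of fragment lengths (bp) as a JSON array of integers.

Site scan:
  WciIX GCCT/0: at [34, 44, 72, 86, 97, 105, 123] ⇒ [34, 44, 72, 86, 97, 105, 123]
  SqiX TGATAGTA/3: at [5, 13, 48, 57, 76, 130, 145, 155, 166, 176, 185, 195, 210, 219, 230, 243, 251] ⇒ [8, 16, 51, 60, 79, 133, 148, 158, 169, 179, 188, 198, 213, 222, 233, 246, 254]

All cut coordinates (distinct, sorted): [8, 16, 34, 44, 51, 60, 72, 79, 86, 97, 105, 123, 133, 148, 158, 169, 179, 188, 198, 213, 222, 233, 246, 254]

Fragments:
  [0,8): 8 bp
  [8,16): 8 bp
  [16,34): 18 bp
  [34,44): 10 bp
  [44,51): 7 bp
  [51,60): 9 bp
  [60,72): 12 bp
  [72,79): 7 bp
  [79,86): 7 bp
  [86,97): 11 bp
  [97,105): 8 bp
  [105,123): 18 bp
  [123,133): 10 bp
  [133,148): 15 bp
  [148,158): 10 bp
  [158,169): 11 bp
  [169,179): 10 bp
  [179,188): 9 bp
  [188,198): 10 bp
  [198,213): 15 bp
  [213,222): 9 bp
  [222,233): 11 bp
  [233,246): 13 bp
  [246,254): 8 bp
  [254,276): 22 bp

[7,7,7,8,8,8,8,9,9,9,10,10,10,10,10,11,11,11,12,13,15,15,18,18,22]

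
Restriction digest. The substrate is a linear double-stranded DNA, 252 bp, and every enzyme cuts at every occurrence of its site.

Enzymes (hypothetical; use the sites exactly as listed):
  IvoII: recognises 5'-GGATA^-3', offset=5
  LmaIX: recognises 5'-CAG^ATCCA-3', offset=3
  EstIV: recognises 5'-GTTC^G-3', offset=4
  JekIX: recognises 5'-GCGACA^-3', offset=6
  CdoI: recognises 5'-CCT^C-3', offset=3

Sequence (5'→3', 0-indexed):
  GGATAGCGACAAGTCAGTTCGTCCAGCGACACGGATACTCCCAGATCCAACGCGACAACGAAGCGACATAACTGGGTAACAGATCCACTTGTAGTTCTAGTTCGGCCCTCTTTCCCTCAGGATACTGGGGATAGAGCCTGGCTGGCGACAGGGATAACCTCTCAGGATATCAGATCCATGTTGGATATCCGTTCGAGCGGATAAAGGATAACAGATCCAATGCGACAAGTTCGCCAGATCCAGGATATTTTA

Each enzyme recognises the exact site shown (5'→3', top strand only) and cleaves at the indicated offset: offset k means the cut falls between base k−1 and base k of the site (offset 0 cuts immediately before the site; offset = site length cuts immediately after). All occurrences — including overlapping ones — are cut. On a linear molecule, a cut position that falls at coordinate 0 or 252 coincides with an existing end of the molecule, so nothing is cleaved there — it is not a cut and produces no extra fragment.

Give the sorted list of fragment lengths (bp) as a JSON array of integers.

[4,4,4,5,5,5,5,6,6,6,6,7,7,7,7,8,9,9,9,9,10,11,11,13,13,14,14,17,21]

Per-enzyme occurrences:
  IvoII (GGATA, off=5): starts [0, 32, 119, 128, 151, 164, 182, 198, 205, 242] → cuts [5, 37, 124, 133, 156, 169, 187, 203, 210, 247]
  LmaIX (CAGATCCA, off=3): starts [41, 79, 170, 211, 234] → cuts [44, 82, 173, 214, 237]
  EstIV (GTTCG, off=4): starts [16, 99, 190, 228] → cuts [20, 103, 194, 232]
  JekIX (GCGACA, off=6): starts [5, 25, 51, 62, 144, 221] → cuts [11, 31, 57, 68, 150, 227]
  CdoI (CCTC, off=3): starts [106, 114, 157] → cuts [109, 117, 160]

All cut coordinates (distinct, sorted): [5, 11, 20, 31, 37, 44, 57, 68, 82, 103, 109, 117, 124, 133, 150, 156, 160, 169, 173, 187, 194, 203, 210, 214, 227, 232, 237, 247]

Fragment lengths:
  [0,5): 5 bp
  [5,11): 6 bp
  [11,20): 9 bp
  [20,31): 11 bp
  [31,37): 6 bp
  [37,44): 7 bp
  [44,57): 13 bp
  [57,68): 11 bp
  [68,82): 14 bp
  [82,103): 21 bp
  [103,109): 6 bp
  [109,117): 8 bp
  [117,124): 7 bp
  [124,133): 9 bp
  [133,150): 17 bp
  [150,156): 6 bp
  [156,160): 4 bp
  [160,169): 9 bp
  [169,173): 4 bp
  [173,187): 14 bp
  [187,194): 7 bp
  [194,203): 9 bp
  [203,210): 7 bp
  [210,214): 4 bp
  [214,227): 13 bp
  [227,232): 5 bp
  [232,237): 5 bp
  [237,247): 10 bp
  [247,252): 5 bp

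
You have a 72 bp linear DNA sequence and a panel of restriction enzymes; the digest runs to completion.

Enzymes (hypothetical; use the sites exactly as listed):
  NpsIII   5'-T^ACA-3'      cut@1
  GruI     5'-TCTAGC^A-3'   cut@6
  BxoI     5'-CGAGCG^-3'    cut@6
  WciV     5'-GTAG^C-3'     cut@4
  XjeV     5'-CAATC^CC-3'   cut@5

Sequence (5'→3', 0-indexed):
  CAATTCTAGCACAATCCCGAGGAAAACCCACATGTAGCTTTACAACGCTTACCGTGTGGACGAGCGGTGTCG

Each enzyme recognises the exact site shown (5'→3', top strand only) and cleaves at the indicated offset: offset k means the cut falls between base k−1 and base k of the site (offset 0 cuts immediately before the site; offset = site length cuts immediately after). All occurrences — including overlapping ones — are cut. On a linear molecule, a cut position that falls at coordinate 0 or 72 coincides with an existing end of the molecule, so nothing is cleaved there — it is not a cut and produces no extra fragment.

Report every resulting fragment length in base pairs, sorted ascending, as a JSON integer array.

[4,6,6,10,21,25]

Scan for sites:
  NpsIII (TACA, off=1): starts [40] → cuts [41]
  GruI (TCTAGCA, off=6): starts [4] → cuts [10]
  BxoI (CGAGCG, off=6): starts [60] → cuts [66]
  WciV (GTAGC, off=4): starts [33] → cuts [37]
  XjeV (CAATCCC, off=5): starts [11] → cuts [16]

All cut coordinates (distinct, sorted): [10, 16, 37, 41, 66]

Fragment lengths:
  [0,10): 10 bp
  [10,16): 6 bp
  [16,37): 21 bp
  [37,41): 4 bp
  [41,66): 25 bp
  [66,72): 6 bp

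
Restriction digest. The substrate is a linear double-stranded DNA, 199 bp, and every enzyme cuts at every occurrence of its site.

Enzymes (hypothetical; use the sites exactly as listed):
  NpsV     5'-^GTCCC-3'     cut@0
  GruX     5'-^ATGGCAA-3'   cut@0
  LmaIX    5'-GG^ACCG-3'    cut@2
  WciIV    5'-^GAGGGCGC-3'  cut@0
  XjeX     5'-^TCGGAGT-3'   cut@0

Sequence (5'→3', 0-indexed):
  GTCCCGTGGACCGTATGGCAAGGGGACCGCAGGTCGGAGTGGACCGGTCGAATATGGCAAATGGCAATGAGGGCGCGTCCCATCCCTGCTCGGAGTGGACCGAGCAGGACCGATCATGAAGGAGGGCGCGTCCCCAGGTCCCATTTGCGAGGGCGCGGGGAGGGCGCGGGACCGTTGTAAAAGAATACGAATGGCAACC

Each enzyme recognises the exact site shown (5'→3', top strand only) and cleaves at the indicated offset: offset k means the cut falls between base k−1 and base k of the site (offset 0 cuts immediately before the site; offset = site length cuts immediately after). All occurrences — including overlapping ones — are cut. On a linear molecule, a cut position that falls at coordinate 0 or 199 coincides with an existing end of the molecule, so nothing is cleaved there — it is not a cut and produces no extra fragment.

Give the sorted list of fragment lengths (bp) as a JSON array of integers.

Per-enzyme occurrences:
  NpsV GTCCC/0: at [0, 76, 129, 137] ⇒ [76, 129, 137] (position 0 is a terminus of the linear molecule — no cut)
  GruX ATGGCAA/0: at [14, 53, 60, 190] ⇒ [14, 53, 60, 190]
  LmaIX GGACCG/2: at [7, 23, 40, 96, 106, 168] ⇒ [9, 25, 42, 98, 108, 170]
  WciIV GAGGGCGC/0: at [68, 121, 148, 159] ⇒ [68, 121, 148, 159]
  XjeX TCGGAGT/0: at [33, 89] ⇒ [33, 89]

All cut coordinates (distinct, sorted): [9, 14, 25, 33, 42, 53, 60, 68, 76, 89, 98, 108, 121, 129, 137, 148, 159, 170, 190]

Fragment lengths:
  [0,9): 9 bp
  [9,14): 5 bp
  [14,25): 11 bp
  [25,33): 8 bp
  [33,42): 9 bp
  [42,53): 11 bp
  [53,60): 7 bp
  [60,68): 8 bp
  [68,76): 8 bp
  [76,89): 13 bp
  [89,98): 9 bp
  [98,108): 10 bp
  [108,121): 13 bp
  [121,129): 8 bp
  [129,137): 8 bp
  [137,148): 11 bp
  [148,159): 11 bp
  [159,170): 11 bp
  [170,190): 20 bp
  [190,199): 9 bp

[5,7,8,8,8,8,8,9,9,9,9,10,11,11,11,11,11,13,13,20]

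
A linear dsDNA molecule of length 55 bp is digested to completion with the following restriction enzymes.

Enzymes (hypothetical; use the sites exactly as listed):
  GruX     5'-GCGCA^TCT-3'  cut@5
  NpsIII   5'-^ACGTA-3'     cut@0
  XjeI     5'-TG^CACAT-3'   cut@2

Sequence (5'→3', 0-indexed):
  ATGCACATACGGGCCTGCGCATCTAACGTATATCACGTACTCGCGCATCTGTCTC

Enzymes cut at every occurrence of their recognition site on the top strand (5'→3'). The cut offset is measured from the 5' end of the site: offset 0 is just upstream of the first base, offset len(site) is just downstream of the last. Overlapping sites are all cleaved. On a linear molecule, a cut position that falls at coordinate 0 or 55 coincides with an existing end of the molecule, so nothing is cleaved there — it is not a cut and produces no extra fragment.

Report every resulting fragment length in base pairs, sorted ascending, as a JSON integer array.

Site scan:
  GruX GCGCATCT/5: at [16, 42] ⇒ [21, 47]
  NpsIII ACGTA/0: at [25, 34] ⇒ [25, 34]
  XjeI TGCACAT/2: at [1] ⇒ [3]

Pooled cuts: [3, 21, 25, 34, 47]

Fragments:
  [0,3): 3 bp
  [3,21): 18 bp
  [21,25): 4 bp
  [25,34): 9 bp
  [34,47): 13 bp
  [47,55): 8 bp

[3,4,8,9,13,18]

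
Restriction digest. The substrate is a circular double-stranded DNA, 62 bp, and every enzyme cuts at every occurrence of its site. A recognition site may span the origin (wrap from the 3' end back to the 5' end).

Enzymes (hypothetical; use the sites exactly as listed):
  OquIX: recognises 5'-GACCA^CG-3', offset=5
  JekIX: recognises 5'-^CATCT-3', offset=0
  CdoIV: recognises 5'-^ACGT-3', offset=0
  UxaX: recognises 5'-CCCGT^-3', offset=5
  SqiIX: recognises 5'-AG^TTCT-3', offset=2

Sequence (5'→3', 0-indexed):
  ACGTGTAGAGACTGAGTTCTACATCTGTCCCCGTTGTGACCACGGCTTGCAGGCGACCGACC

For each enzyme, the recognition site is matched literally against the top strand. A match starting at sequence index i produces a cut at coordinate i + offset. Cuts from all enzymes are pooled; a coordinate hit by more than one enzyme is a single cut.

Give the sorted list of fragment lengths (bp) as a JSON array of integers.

Site scan:
  OquIX (GACCACG, off=5): starts [37, 58] → cuts [1, 42]
  JekIX (CATCT, off=0): starts [21] → cuts [21]
  CdoIV (ACGT, off=0): starts [0] → cuts [0]
  UxaX (CCCGT, off=5): starts [29] → cuts [34]
  SqiIX (AGTTCT, off=2): starts [14] → cuts [16]

All cut coordinates (distinct, sorted): [0, 1, 16, 21, 34, 42]

Fragments:
  0→1: 1 bp
  1→16: 15 bp
  16→21: 5 bp
  21→34: 13 bp
  34→42: 8 bp
  42→0 (wrap): 62-42+0 = 20 bp

[1,5,8,13,15,20]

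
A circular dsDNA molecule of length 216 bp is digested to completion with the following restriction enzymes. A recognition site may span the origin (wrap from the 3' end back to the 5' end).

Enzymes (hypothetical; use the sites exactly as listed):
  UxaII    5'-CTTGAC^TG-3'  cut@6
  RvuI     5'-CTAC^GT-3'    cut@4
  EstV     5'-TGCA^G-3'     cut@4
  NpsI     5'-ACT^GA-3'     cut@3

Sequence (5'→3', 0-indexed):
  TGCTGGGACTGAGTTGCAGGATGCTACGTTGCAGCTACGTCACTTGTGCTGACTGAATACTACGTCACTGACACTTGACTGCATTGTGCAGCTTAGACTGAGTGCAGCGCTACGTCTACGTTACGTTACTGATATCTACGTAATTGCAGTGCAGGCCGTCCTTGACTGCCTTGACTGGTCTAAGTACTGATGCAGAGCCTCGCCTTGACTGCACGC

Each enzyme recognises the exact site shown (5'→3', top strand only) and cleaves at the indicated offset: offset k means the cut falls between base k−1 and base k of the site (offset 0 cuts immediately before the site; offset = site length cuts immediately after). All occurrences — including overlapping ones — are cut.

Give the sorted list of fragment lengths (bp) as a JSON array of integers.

[5,5,6,6,6,6,7,7,8,9,9,9,9,9,9,10,11,11,13,13,15,16,17]

Site scan:
  UxaII (CTTGACTG, off=6): starts [73, 160, 169, 203] → cuts [79, 166, 175, 209]
  RvuI (CTACGT, off=4): starts [23, 34, 59, 109, 115, 135] → cuts [27, 38, 63, 113, 119, 139]
  EstV (TGCAG, off=4): starts [14, 29, 86, 102, 144, 149, 190] → cuts [18, 33, 90, 106, 148, 153, 194]
  NpsI (ACTGA, off=3): starts [7, 51, 66, 96, 127, 185] → cuts [10, 54, 69, 99, 130, 188]

All cut coordinates (distinct, sorted): [10, 18, 27, 33, 38, 54, 63, 69, 79, 90, 99, 106, 113, 119, 130, 139, 148, 153, 166, 175, 188, 194, 209]

Fragments:
  10→18: 8 bp
  18→27: 9 bp
  27→33: 6 bp
  33→38: 5 bp
  38→54: 16 bp
  54→63: 9 bp
  63→69: 6 bp
  69→79: 10 bp
  79→90: 11 bp
  90→99: 9 bp
  99→106: 7 bp
  106→113: 7 bp
  113→119: 6 bp
  119→130: 11 bp
  130→139: 9 bp
  139→148: 9 bp
  148→153: 5 bp
  153→166: 13 bp
  166→175: 9 bp
  175→188: 13 bp
  188→194: 6 bp
  194→209: 15 bp
  209→10 (wrap): 216-209+10 = 17 bp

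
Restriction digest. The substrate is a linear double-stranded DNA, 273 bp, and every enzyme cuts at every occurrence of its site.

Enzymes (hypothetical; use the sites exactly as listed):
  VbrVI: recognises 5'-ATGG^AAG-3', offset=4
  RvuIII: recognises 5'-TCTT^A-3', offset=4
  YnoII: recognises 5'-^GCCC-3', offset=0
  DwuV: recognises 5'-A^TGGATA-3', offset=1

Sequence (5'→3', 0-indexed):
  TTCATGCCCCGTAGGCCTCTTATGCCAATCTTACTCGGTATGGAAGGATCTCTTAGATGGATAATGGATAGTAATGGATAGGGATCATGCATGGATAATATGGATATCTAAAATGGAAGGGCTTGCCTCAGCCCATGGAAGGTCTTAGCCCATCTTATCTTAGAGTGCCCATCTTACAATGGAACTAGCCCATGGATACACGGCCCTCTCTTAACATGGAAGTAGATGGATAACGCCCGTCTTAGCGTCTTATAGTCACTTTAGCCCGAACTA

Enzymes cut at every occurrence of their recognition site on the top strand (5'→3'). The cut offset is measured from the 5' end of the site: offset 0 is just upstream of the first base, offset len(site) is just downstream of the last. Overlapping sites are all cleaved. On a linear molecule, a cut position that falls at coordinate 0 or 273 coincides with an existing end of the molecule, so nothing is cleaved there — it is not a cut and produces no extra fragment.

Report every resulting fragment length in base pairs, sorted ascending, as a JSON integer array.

[1,3,5,5,5,5,7,7,7,8,8,8,8,9,9,9,9,10,10,10,10,11,11,11,12,12,14,16,16,17]

Per-enzyme occurrences:
  VbrVI ATGGAAG/4: at [39, 112, 134, 215] ⇒ [43, 116, 138, 219]
  RvuIII TCTTA/4: at [17, 28, 50, 142, 152, 157, 171, 208, 239, 247] ⇒ [21, 32, 54, 146, 156, 161, 175, 212, 243, 251]
  YnoII GCCC/0: at [5, 130, 147, 166, 187, 202, 234, 263] ⇒ [5, 130, 147, 166, 187, 202, 234, 263]
  DwuV ATGGATA/1: at [56, 63, 73, 90, 99, 191, 225] ⇒ [57, 64, 74, 91, 100, 192, 226]

Pooled cuts: [5, 21, 32, 43, 54, 57, 64, 74, 91, 100, 116, 130, 138, 146, 147, 156, 161, 166, 175, 187, 192, 202, 212, 219, 226, 234, 243, 251, 263]

Fragment lengths:
  [0,5): 5 bp
  [5,21): 16 bp
  [21,32): 11 bp
  [32,43): 11 bp
  [43,54): 11 bp
  [54,57): 3 bp
  [57,64): 7 bp
  [64,74): 10 bp
  [74,91): 17 bp
  [91,100): 9 bp
  [100,116): 16 bp
  [116,130): 14 bp
  [130,138): 8 bp
  [138,146): 8 bp
  [146,147): 1 bp
  [147,156): 9 bp
  [156,161): 5 bp
  [161,166): 5 bp
  [166,175): 9 bp
  [175,187): 12 bp
  [187,192): 5 bp
  [192,202): 10 bp
  [202,212): 10 bp
  [212,219): 7 bp
  [219,226): 7 bp
  [226,234): 8 bp
  [234,243): 9 bp
  [243,251): 8 bp
  [251,263): 12 bp
  [263,273): 10 bp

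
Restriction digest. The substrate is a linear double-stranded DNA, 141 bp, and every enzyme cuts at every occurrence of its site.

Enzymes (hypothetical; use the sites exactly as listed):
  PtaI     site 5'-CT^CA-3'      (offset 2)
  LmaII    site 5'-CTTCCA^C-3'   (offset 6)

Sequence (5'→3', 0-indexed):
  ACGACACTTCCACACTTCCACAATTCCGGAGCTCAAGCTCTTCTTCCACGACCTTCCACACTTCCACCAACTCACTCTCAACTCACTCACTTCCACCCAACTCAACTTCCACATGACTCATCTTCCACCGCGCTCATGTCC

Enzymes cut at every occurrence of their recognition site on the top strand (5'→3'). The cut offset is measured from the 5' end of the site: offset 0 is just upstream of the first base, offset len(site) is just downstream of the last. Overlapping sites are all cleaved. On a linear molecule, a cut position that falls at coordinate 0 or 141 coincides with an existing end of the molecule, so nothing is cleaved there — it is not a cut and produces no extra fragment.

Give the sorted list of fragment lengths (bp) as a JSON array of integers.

[4,5,6,6,7,7,7,7,8,8,8,9,9,10,12,13,15]

Scan for sites:
  PtaI (CTCA, off=2): starts [31, 70, 76, 81, 85, 100, 116, 132] → cuts [33, 72, 78, 83, 87, 102, 118, 134]
  LmaII (CTTCCAC, off=6): starts [6, 14, 42, 52, 60, 89, 105, 121] → cuts [12, 20, 48, 58, 66, 95, 111, 127]

Pooled cuts: [12, 20, 33, 48, 58, 66, 72, 78, 83, 87, 95, 102, 111, 118, 127, 134]

Fragment lengths:
  [0,12): 12 bp
  [12,20): 8 bp
  [20,33): 13 bp
  [33,48): 15 bp
  [48,58): 10 bp
  [58,66): 8 bp
  [66,72): 6 bp
  [72,78): 6 bp
  [78,83): 5 bp
  [83,87): 4 bp
  [87,95): 8 bp
  [95,102): 7 bp
  [102,111): 9 bp
  [111,118): 7 bp
  [118,127): 9 bp
  [127,134): 7 bp
  [134,141): 7 bp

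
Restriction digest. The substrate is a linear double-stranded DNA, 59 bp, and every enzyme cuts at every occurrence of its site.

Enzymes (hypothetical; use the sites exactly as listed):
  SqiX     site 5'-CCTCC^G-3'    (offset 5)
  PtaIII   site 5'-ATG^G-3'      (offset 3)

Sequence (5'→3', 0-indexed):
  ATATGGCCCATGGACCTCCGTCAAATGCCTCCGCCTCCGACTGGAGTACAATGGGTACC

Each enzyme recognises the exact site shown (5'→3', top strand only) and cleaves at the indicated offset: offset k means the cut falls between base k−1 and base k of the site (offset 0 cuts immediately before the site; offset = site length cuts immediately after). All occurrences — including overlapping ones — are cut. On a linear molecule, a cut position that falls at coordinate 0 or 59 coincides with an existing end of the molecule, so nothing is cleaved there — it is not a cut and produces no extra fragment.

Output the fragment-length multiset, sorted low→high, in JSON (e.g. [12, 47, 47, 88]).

Site scan:
  SqiX (CCTCCG, off=5): starts [14, 27, 33] → cuts [19, 32, 38]
  PtaIII (ATGG, off=3): starts [2, 9, 50] → cuts [5, 12, 53]

All cut coordinates (distinct, sorted): [5, 12, 19, 32, 38, 53]

Fragment lengths:
  [0,5): 5 bp
  [5,12): 7 bp
  [12,19): 7 bp
  [19,32): 13 bp
  [32,38): 6 bp
  [38,53): 15 bp
  [53,59): 6 bp

[5,6,6,7,7,13,15]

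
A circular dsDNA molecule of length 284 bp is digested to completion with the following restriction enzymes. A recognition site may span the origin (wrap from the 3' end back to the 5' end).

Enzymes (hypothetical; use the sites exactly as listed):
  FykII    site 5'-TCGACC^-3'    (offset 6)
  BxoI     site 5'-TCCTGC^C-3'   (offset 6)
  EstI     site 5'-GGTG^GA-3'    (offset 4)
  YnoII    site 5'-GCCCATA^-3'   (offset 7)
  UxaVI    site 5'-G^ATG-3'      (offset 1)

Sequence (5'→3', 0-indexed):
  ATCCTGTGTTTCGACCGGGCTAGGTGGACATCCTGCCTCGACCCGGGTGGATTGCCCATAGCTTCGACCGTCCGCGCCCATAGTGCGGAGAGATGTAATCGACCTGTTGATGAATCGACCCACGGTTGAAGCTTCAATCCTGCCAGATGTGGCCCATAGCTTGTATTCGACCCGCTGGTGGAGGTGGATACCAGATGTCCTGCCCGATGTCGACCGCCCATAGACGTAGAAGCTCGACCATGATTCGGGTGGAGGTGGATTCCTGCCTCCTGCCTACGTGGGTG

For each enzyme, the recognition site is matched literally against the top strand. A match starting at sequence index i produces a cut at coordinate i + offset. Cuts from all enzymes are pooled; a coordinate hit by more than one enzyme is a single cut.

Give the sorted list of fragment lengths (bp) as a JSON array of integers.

Scan for sites:
  FykII (TCGACC, off=6): starts [10, 37, 63, 98, 114, 166, 209, 233] → cuts [16, 43, 69, 104, 120, 172, 215, 239]
  BxoI (TCCTGCC, off=6): starts [30, 137, 197, 260, 267] → cuts [36, 143, 203, 266, 273]
  EstI (GGTGGA, off=4): starts [22, 45, 176, 182, 247, 253] → cuts [26, 49, 180, 186, 251, 257]
  YnoII (GCCCATA, off=7): starts [53, 75, 151, 215] → cuts [60, 82, 158, 222]
  UxaVI (GATG, off=1): starts [91, 108, 145, 193, 205] → cuts [92, 109, 146, 194, 206]

All cut coordinates (distinct, sorted): [16, 26, 36, 43, 49, 60, 69, 82, 92, 104, 109, 120, 143, 146, 158, 172, 180, 186, 194, 203, 206, 215, 222, 239, 251, 257, 266, 273]

Fragment lengths:
  16→26: 10 bp
  26→36: 10 bp
  36→43: 7 bp
  43→49: 6 bp
  49→60: 11 bp
  60→69: 9 bp
  69→82: 13 bp
  82→92: 10 bp
  92→104: 12 bp
  104→109: 5 bp
  109→120: 11 bp
  120→143: 23 bp
  143→146: 3 bp
  146→158: 12 bp
  158→172: 14 bp
  172→180: 8 bp
  180→186: 6 bp
  186→194: 8 bp
  194→203: 9 bp
  203→206: 3 bp
  206→215: 9 bp
  215→222: 7 bp
  222→239: 17 bp
  239→251: 12 bp
  251→257: 6 bp
  257→266: 9 bp
  266→273: 7 bp
  273→16 (wrap): 284-273+16 = 27 bp

[3,3,5,6,6,6,7,7,7,8,8,9,9,9,9,10,10,10,11,11,12,12,12,13,14,17,23,27]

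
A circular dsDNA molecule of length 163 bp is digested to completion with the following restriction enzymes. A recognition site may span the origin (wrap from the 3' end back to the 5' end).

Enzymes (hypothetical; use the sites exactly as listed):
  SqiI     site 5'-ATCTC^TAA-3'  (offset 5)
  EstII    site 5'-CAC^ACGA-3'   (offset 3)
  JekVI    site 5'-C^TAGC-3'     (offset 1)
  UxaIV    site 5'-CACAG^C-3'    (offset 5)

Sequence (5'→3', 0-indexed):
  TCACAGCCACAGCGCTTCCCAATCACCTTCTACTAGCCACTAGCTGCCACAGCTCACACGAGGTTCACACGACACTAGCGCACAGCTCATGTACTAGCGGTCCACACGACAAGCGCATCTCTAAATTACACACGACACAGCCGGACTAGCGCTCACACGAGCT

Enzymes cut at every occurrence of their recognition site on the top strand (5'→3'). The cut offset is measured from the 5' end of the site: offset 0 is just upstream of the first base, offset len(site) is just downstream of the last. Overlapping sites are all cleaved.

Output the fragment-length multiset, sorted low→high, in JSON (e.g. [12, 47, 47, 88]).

[5,6,6,7,7,9,9,10,10,10,11,11,12,13,16,21]

Per-enzyme occurrences:
  SqiI ATCTCTAA/5: at [116] ⇒ [121]
  EstII CACACGA/3: at [54, 65, 102, 128, 153] ⇒ [57, 68, 105, 131, 156]
  JekVI CTAGC/1: at [32, 39, 74, 93, 145] ⇒ [33, 40, 75, 94, 146]
  UxaIV CACAGC/5: at [1, 7, 47, 80, 135] ⇒ [6, 12, 52, 85, 140]

Pooled cuts: [6, 12, 33, 40, 52, 57, 68, 75, 85, 94, 105, 121, 131, 140, 146, 156]

Fragments:
  6→12: 6 bp
  12→33: 21 bp
  33→40: 7 bp
  40→52: 12 bp
  52→57: 5 bp
  57→68: 11 bp
  68→75: 7 bp
  75→85: 10 bp
  85→94: 9 bp
  94→105: 11 bp
  105→121: 16 bp
  121→131: 10 bp
  131→140: 9 bp
  140→146: 6 bp
  146→156: 10 bp
  156→6 (wrap): 163-156+6 = 13 bp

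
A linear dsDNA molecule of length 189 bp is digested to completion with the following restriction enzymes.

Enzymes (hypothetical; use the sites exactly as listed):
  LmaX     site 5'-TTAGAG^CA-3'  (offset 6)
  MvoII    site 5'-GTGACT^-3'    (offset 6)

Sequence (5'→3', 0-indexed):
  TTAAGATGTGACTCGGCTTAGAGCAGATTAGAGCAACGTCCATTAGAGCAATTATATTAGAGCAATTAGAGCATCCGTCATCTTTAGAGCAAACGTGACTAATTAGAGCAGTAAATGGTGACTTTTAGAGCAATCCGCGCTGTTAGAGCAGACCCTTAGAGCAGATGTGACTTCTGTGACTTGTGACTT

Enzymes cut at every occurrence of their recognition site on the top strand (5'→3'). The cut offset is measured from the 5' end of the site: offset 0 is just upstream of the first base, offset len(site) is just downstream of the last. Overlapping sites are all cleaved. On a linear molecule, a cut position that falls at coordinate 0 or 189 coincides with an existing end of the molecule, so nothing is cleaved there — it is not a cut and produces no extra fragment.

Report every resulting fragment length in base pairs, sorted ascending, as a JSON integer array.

Site scan:
  LmaX (TTAGAGCA, off=6): starts [17, 27, 42, 56, 65, 83, 102, 124, 142, 155] → cuts [23, 33, 48, 62, 71, 89, 108, 130, 148, 161]
  MvoII (GTGACT, off=6): starts [7, 94, 117, 166, 175, 182] → cuts [13, 100, 123, 172, 181, 188]

Pooled cuts: [13, 23, 33, 48, 62, 71, 89, 100, 108, 123, 130, 148, 161, 172, 181, 188]

Fragments:
  [0,13): 13 bp
  [13,23): 10 bp
  [23,33): 10 bp
  [33,48): 15 bp
  [48,62): 14 bp
  [62,71): 9 bp
  [71,89): 18 bp
  [89,100): 11 bp
  [100,108): 8 bp
  [108,123): 15 bp
  [123,130): 7 bp
  [130,148): 18 bp
  [148,161): 13 bp
  [161,172): 11 bp
  [172,181): 9 bp
  [181,188): 7 bp
  [188,189): 1 bp

[1,7,7,8,9,9,10,10,11,11,13,13,14,15,15,18,18]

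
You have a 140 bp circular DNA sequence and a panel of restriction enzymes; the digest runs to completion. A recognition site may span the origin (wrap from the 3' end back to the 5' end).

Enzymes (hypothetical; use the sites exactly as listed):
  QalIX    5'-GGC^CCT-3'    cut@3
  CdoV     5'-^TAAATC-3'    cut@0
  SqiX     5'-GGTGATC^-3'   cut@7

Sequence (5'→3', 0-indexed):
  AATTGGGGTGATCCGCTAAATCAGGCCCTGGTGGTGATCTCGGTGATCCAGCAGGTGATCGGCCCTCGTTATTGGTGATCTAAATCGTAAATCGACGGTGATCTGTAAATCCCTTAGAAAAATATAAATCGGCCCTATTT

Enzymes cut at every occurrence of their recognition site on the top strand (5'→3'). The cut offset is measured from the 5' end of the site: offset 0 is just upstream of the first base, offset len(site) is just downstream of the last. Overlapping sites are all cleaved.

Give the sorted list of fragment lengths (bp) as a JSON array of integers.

Scan for sites:
  QalIX GGCCCT/3: at [23, 60, 130] ⇒ [26, 63, 133]
  CdoV TAAATC/0: at [16, 80, 87, 105, 124] ⇒ [16, 80, 87, 105, 124]
  SqiX GGTGATC/7: at [6, 32, 41, 53, 73, 96] ⇒ [13, 39, 48, 60, 80, 103]

Pooled cuts: [13, 16, 26, 39, 48, 60, 63, 80, 87, 103, 105, 124, 133]

Fragments:
  13→16: 3 bp
  16→26: 10 bp
  26→39: 13 bp
  39→48: 9 bp
  48→60: 12 bp
  60→63: 3 bp
  63→80: 17 bp
  80→87: 7 bp
  87→103: 16 bp
  103→105: 2 bp
  105→124: 19 bp
  124→133: 9 bp
  133→13 (wrap): 140-133+13 = 20 bp

[2,3,3,7,9,9,10,12,13,16,17,19,20]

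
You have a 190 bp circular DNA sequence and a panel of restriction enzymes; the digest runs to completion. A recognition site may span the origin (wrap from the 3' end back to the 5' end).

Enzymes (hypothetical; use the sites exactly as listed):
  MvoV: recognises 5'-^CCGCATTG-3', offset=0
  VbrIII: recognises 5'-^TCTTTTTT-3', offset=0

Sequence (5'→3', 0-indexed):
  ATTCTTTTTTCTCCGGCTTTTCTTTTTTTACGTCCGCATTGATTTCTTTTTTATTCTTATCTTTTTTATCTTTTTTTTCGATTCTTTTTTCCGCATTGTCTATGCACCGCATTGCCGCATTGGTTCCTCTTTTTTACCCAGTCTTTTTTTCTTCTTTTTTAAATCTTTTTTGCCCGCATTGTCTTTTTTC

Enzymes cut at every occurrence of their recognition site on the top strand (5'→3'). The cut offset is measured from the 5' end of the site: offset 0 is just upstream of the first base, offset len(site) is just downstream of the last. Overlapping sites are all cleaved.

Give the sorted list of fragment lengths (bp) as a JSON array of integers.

[8,8,8,9,10,11,11,11,11,13,13,14,14,15,16,18]

Per-enzyme occurrences:
  MvoV (CCGCATTG, off=0): starts [33, 90, 106, 114, 173] → cuts [33, 90, 106, 114, 173]
  VbrIII (TCTTTTTT, off=0): starts [2, 20, 44, 59, 68, 82, 127, 141, 152, 163, 181] → cuts [2, 20, 44, 59, 68, 82, 127, 141, 152, 163, 181]

Pooled cuts: [2, 20, 33, 44, 59, 68, 82, 90, 106, 114, 127, 141, 152, 163, 173, 181]

Fragments:
  2→20: 18 bp
  20→33: 13 bp
  33→44: 11 bp
  44→59: 15 bp
  59→68: 9 bp
  68→82: 14 bp
  82→90: 8 bp
  90→106: 16 bp
  106→114: 8 bp
  114→127: 13 bp
  127→141: 14 bp
  141→152: 11 bp
  152→163: 11 bp
  163→173: 10 bp
  173→181: 8 bp
  181→2 (wrap): 190-181+2 = 11 bp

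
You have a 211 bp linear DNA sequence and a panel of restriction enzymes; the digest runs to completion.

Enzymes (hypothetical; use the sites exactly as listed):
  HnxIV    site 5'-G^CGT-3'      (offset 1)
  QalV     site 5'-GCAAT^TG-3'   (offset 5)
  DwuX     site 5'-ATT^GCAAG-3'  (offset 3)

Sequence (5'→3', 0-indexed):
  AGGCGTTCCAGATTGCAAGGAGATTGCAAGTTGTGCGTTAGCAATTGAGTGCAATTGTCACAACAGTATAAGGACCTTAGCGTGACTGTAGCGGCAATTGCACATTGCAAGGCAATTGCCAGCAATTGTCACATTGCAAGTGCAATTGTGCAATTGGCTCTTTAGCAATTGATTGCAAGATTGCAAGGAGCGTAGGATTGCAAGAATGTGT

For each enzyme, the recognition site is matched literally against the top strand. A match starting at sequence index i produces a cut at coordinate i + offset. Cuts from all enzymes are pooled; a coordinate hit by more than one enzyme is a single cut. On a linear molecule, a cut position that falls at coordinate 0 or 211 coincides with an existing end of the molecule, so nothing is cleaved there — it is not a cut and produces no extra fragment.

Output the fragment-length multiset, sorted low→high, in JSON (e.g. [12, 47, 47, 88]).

[3,5,8,8,8,8,9,9,10,10,10,10,10,11,11,11,12,15,18,25]

Scan for sites:
  HnxIV (GCGT, off=1): starts [2, 34, 79, 189] → cuts [3, 35, 80, 190]
  QalV (GCAATTG, off=5): starts [40, 50, 93, 111, 121, 141, 149, 164] → cuts [45, 55, 98, 116, 126, 146, 154, 169]
  DwuX (ATTGCAAG, off=3): starts [11, 22, 103, 132, 171, 179, 196] → cuts [14, 25, 106, 135, 174, 182, 199]

Pooled cuts: [3, 14, 25, 35, 45, 55, 80, 98, 106, 116, 126, 135, 146, 154, 169, 174, 182, 190, 199]

Fragment lengths:
  [0,3): 3 bp
  [3,14): 11 bp
  [14,25): 11 bp
  [25,35): 10 bp
  [35,45): 10 bp
  [45,55): 10 bp
  [55,80): 25 bp
  [80,98): 18 bp
  [98,106): 8 bp
  [106,116): 10 bp
  [116,126): 10 bp
  [126,135): 9 bp
  [135,146): 11 bp
  [146,154): 8 bp
  [154,169): 15 bp
  [169,174): 5 bp
  [174,182): 8 bp
  [182,190): 8 bp
  [190,199): 9 bp
  [199,211): 12 bp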